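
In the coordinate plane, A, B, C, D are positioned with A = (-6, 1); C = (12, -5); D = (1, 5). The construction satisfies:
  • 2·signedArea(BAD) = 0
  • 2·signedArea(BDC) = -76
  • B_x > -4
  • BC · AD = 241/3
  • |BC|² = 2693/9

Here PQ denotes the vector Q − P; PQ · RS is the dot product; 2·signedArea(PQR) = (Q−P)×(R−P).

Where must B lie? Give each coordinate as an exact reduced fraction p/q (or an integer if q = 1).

1. B_x = -11/3  [2·signedArea(BAD) = 0 ∩ BC · AD = 241/3]
2. B_y = 7/3  [2·signedArea(BAD) = 0 ∩ BC · AD = 241/3]
   → B = (-11/3, 7/3)

B = (-11/3, 7/3)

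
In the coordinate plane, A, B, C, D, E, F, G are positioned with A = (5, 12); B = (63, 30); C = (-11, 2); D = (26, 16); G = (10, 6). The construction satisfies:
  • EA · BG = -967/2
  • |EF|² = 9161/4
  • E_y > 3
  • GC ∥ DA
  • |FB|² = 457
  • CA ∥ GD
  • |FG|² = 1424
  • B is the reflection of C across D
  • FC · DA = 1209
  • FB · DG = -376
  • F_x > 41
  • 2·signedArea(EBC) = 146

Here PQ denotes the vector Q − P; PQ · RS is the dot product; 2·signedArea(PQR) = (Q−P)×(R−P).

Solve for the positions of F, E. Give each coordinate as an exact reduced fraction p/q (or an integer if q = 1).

1. F_x = 42  [FC · DA = 1209 ∩ FB · DG = -376]
2. F_y = 26  [FC · DA = 1209 ∩ FB · DG = -376]
   → F = (42, 26)
3. E_x = -1/2  [2·signedArea(EBC) = 146 ∩ EA · BG = -967/2]
4. E_y = 4  [2·signedArea(EBC) = 146 ∩ EA · BG = -967/2]
   → E = (-1/2, 4)

E = (-1/2, 4)
F = (42, 26)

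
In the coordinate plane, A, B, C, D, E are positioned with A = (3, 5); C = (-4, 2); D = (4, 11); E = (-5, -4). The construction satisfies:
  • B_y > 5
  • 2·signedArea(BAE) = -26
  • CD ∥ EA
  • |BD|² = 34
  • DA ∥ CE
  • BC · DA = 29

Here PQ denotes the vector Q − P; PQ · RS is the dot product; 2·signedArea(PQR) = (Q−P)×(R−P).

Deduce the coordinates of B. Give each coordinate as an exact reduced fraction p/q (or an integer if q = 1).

B = (1, 6)

1. B_x = 1  [BC · DA = 29 ∩ 2·signedArea(BAE) = -26]
2. B_y = 6  [BC · DA = 29 ∩ 2·signedArea(BAE) = -26]
   → B = (1, 6)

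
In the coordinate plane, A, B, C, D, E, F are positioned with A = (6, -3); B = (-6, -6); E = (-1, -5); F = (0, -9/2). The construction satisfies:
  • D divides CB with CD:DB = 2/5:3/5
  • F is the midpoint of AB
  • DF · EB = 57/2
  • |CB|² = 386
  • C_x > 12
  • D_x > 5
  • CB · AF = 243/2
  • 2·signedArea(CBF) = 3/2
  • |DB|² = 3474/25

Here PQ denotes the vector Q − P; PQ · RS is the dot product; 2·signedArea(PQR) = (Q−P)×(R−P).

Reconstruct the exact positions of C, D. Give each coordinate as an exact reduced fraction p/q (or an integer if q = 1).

C = (13, -1)
D = (27/5, -3)

1. C_x = 13  [2·signedArea(CBF) = 3/2 ∩ CB · AF = 243/2]
2. C_y = -1  [2·signedArea(CBF) = 3/2 ∩ CB · AF = 243/2]
   → C = (13, -1)
3. D_x = 27/5  [D divides CB with CD:DB = 2/5:3/5]
4. D_y = -3  [D divides CB with CD:DB = 2/5:3/5]
   → D = (27/5, -3)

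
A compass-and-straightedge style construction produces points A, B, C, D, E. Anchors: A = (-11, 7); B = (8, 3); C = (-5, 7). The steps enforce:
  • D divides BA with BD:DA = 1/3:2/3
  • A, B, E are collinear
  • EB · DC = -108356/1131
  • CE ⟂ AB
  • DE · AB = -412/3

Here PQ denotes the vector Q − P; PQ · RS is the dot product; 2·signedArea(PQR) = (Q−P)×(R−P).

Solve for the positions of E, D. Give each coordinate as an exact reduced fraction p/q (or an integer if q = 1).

D = (5/3, 13/3)
E = (-1981/377, 2183/377)

1. E_x = -1981/377  [A, B, E are collinear ∩ CE ⟂ AB]
2. E_y = 2183/377  [A, B, E are collinear ∩ CE ⟂ AB]
   → E = (-1981/377, 2183/377)
3. D_x = 5/3  [D divides BA with BD:DA = 1/3:2/3]
4. D_y = 13/3  [D divides BA with BD:DA = 1/3:2/3]
   → D = (5/3, 13/3)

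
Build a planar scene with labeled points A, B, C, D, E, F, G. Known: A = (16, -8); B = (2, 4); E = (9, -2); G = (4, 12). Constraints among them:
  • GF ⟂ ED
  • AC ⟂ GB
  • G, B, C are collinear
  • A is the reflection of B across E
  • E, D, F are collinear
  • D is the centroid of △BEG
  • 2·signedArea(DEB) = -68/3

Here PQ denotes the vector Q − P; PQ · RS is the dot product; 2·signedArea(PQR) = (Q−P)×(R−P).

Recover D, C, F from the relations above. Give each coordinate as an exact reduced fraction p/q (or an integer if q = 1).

C = (0, -4)
D = (5, 14/3)
F = (3/2, 21/2)

1. D_x = 5  [D is the centroid of △BEG]
2. D_y = 14/3  [D is the centroid of △BEG]
   → D = (5, 14/3)
3. C_x = 0  [G, B, C are collinear ∩ AC ⟂ GB]
4. C_y = -4  [G, B, C are collinear ∩ AC ⟂ GB]
   → C = (0, -4)
5. F_x = 3/2  [E, D, F are collinear ∩ GF ⟂ ED]
6. F_y = 21/2  [E, D, F are collinear ∩ GF ⟂ ED]
   → F = (3/2, 21/2)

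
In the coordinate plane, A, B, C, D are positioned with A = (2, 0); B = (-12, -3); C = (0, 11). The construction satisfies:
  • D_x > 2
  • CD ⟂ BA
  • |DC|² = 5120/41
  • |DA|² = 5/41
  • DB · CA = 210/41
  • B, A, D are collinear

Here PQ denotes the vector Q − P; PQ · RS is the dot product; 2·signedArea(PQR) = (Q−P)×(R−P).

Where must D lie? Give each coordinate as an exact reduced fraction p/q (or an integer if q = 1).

D = (96/41, 3/41)

1. D_x = 96/41  [B, A, D are collinear ∩ CD ⟂ BA]
2. D_y = 3/41  [B, A, D are collinear ∩ CD ⟂ BA]
   → D = (96/41, 3/41)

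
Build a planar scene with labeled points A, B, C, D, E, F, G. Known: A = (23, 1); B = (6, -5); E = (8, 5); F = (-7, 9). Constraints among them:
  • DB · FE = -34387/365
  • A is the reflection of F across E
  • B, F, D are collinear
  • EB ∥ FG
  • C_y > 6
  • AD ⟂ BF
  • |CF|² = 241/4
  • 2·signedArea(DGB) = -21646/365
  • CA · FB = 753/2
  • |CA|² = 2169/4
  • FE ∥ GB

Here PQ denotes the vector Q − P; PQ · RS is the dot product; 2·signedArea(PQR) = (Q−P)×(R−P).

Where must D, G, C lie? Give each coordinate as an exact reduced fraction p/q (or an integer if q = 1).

1. D_x = 3971/365  [B, F, D are collinear ∩ AD ⟂ BF]
2. D_y = -3743/365  [B, F, D are collinear ∩ AD ⟂ BF]
   → D = (3971/365, -3743/365)
3. G_x = -9  [FE ∥ GB ∩ EB ∥ FG]
4. G_y = -1  [FE ∥ GB ∩ EB ∥ FG]
   → G = (-9, -1)
5. C_x = 1/2  [line -13·x + 14·y + -183/2 = 0 ∩ |CF|² = 241/4]
6. C_y = 7  [line -13·x + 14·y + -183/2 = 0 ∩ |CF|² = 241/4]
   → C = (1/2, 7)

C = (1/2, 7)
D = (3971/365, -3743/365)
G = (-9, -1)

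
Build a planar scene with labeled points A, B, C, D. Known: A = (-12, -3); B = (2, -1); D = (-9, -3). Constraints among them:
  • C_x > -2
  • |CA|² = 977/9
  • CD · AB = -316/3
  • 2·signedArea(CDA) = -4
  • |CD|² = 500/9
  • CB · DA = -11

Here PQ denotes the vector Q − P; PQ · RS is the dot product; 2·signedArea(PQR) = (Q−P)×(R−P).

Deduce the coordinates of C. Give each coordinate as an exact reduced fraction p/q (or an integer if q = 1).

1. C_x = -5/3  [CB · DA = -11 ∩ CD · AB = -316/3]
2. C_y = -5/3  [CB · DA = -11 ∩ CD · AB = -316/3]
   → C = (-5/3, -5/3)

C = (-5/3, -5/3)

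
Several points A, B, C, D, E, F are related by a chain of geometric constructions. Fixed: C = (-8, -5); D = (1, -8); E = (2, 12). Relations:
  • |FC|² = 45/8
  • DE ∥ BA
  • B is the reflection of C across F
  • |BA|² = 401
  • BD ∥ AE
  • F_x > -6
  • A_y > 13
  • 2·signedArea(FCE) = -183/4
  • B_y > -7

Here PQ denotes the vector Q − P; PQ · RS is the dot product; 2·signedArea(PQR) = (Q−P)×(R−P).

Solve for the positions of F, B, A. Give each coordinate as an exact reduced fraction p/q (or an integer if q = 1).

A = (-5/2, 27/2)
B = (-7/2, -13/2)
F = (-23/4, -23/4)

1. F_x = -23/4  [line -17·x + 10·y + -161/4 = 0 ∩ |FC|² = 45/8]
2. F_y = -23/4  [line -17·x + 10·y + -161/4 = 0 ∩ |FC|² = 45/8]
   → F = (-23/4, -23/4)
3. B_x = -7/2  [B is the reflection of C across F]
4. B_y = -13/2  [B is the reflection of C across F]
   → B = (-7/2, -13/2)
5. A_x = -5/2  [BD ∥ AE ∩ DE ∥ BA]
6. A_y = 27/2  [BD ∥ AE ∩ DE ∥ BA]
   → A = (-5/2, 27/2)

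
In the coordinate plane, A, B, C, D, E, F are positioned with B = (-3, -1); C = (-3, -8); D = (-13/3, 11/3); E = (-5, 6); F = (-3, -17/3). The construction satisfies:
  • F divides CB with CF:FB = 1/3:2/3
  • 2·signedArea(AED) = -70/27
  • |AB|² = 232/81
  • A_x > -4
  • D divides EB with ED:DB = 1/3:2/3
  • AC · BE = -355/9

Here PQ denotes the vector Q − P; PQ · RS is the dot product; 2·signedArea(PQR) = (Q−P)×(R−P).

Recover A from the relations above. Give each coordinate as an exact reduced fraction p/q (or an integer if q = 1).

1. A_x = -11/3  [AC · BE = -355/9 ∩ 2·signedArea(AED) = -70/27]
2. A_y = -23/9  [AC · BE = -355/9 ∩ 2·signedArea(AED) = -70/27]
   → A = (-11/3, -23/9)

A = (-11/3, -23/9)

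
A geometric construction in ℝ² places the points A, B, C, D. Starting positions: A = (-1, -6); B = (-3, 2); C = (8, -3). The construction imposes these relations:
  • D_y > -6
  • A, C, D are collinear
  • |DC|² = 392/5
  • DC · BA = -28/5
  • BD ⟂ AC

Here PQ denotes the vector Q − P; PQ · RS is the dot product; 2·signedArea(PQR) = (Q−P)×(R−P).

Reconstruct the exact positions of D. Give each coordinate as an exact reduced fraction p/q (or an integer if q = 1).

D = (-2/5, -29/5)

1. D_x = -2/5  [A, C, D are collinear ∩ BD ⟂ AC]
2. D_y = -29/5  [A, C, D are collinear ∩ BD ⟂ AC]
   → D = (-2/5, -29/5)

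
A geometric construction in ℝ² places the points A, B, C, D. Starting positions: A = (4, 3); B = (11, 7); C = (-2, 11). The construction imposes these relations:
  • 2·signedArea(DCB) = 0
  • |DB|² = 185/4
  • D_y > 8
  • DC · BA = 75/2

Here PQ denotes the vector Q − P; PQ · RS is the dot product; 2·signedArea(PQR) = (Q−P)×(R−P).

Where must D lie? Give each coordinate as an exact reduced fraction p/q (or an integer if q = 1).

D = (9/2, 9)

1. D_x = 9/2  [2·signedArea(DCB) = 0 ∩ DC · BA = 75/2]
2. D_y = 9  [2·signedArea(DCB) = 0 ∩ DC · BA = 75/2]
   → D = (9/2, 9)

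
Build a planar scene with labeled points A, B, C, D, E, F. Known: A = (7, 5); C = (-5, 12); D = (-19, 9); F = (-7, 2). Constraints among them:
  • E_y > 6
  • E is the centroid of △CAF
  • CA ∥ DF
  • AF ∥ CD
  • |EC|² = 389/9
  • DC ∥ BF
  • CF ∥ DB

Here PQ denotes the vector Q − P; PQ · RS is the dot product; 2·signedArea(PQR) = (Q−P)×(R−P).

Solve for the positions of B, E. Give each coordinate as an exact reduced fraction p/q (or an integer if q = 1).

1. B_x = -21  [DC ∥ BF ∩ CF ∥ DB]
2. B_y = -1  [DC ∥ BF ∩ CF ∥ DB]
   → B = (-21, -1)
3. E_x = -5/3  [E is the centroid of △CAF]
4. E_y = 19/3  [E is the centroid of △CAF]
   → E = (-5/3, 19/3)

B = (-21, -1)
E = (-5/3, 19/3)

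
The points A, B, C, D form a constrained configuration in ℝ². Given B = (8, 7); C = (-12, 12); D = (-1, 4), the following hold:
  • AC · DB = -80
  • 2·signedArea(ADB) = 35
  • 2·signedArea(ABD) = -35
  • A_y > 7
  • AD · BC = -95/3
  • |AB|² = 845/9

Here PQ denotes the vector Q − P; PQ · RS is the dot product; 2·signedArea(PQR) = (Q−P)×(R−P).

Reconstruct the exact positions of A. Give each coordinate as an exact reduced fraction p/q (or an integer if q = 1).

1. A_x = -5/3  [AC · DB = -80 ∩ 2·signedArea(ADB) = 35]
2. A_y = 23/3  [AC · DB = -80 ∩ 2·signedArea(ADB) = 35]
   → A = (-5/3, 23/3)

A = (-5/3, 23/3)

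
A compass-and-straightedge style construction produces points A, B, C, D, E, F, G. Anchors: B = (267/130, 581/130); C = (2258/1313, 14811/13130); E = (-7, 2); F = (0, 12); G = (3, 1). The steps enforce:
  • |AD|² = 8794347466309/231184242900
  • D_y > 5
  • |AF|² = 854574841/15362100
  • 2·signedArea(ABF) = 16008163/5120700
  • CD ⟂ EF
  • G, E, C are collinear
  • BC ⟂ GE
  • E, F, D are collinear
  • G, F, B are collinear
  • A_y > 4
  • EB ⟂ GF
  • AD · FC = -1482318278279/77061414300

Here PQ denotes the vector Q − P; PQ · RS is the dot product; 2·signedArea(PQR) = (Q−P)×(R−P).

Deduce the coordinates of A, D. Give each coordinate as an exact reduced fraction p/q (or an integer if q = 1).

A = (6197/3939, 185501/39390)
D = (-888601/195637, 1078214/195637)

1. D_x = -888601/195637  [E, F, D are collinear ∩ CD ⟂ EF]
2. D_y = 1078214/195637  [E, F, D are collinear ∩ CD ⟂ EF]
   → D = (-888601/195637, 1078214/195637)
3. A_x = 6197/3939  [2·signedArea(ABF) = 16008163/5120700 ∩ AD · FC = -1482318278279/77061414300]
4. A_y = 185501/39390  [2·signedArea(ABF) = 16008163/5120700 ∩ AD · FC = -1482318278279/77061414300]
   → A = (6197/3939, 185501/39390)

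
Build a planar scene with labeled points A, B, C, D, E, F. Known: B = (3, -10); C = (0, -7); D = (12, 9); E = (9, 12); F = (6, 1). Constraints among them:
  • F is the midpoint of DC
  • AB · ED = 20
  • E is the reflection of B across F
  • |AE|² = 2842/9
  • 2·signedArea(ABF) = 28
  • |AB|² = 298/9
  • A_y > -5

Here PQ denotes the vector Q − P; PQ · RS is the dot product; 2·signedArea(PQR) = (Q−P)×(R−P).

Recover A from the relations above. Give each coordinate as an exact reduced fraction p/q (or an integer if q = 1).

A = (2, -13/3)

1. A_x = 2  [2·signedArea(ABF) = 28 ∩ AB · ED = 20]
2. A_y = -13/3  [2·signedArea(ABF) = 28 ∩ AB · ED = 20]
   → A = (2, -13/3)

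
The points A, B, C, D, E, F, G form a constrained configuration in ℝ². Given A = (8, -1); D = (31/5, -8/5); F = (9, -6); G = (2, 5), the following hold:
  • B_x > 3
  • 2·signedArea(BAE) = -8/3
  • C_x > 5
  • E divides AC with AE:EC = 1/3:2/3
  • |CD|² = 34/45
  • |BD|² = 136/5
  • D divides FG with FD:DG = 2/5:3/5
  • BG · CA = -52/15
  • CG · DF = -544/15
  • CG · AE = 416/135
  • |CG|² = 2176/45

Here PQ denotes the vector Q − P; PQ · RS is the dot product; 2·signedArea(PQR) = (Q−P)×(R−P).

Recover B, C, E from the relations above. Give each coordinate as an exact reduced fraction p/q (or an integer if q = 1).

B = (17/5, 14/5)
C = (86/15, -13/15)
E = (326/45, -43/45)

1. C_x = 86/15  [line -14/5·x + 22/5·y + 298/15 = 0 ∩ |CG|² = 2176/45]
2. C_y = -13/15  [line -14/5·x + 22/5·y + 298/15 = 0 ∩ |CG|² = 2176/45]
   → C = (86/15, -13/15)
3. E_x = 326/45  [CG · AE = 416/135 ∩ E divides AC with AE:EC = 1/3:2/3]
4. E_y = -43/45  [CG · AE = 416/135 ∩ E divides AC with AE:EC = 1/3:2/3]
   → E = (326/45, -43/45)
5. B_x = 17/5  [2·signedArea(BAE) = -8/3 ∩ BG · CA = -52/15]
6. B_y = 14/5  [2·signedArea(BAE) = -8/3 ∩ BG · CA = -52/15]
   → B = (17/5, 14/5)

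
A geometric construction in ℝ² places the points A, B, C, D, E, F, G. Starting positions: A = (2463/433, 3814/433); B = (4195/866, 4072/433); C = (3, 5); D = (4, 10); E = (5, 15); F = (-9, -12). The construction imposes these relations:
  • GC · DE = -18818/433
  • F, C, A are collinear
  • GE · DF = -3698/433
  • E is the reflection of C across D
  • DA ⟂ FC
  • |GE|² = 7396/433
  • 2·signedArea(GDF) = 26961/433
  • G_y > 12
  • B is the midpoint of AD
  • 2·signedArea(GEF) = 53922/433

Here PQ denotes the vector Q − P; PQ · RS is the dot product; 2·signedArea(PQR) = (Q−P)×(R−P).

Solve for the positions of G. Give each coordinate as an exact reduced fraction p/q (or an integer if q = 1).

1. G_x = 3627/433  [2·signedArea(GEF) = 53922/433 ∩ GE · DF = -3698/433]
2. G_y = 5463/433  [2·signedArea(GEF) = 53922/433 ∩ GE · DF = -3698/433]
   → G = (3627/433, 5463/433)

G = (3627/433, 5463/433)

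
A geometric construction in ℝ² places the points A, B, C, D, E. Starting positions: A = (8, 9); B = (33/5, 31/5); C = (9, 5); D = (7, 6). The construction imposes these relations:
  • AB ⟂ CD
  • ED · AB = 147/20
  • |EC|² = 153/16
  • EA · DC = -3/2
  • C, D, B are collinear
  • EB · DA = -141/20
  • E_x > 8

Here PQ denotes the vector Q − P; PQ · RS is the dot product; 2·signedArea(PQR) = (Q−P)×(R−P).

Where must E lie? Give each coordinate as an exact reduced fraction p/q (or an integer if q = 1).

1. E_x = 33/4  [EB · DA = -141/20 ∩ EA · DC = -3/2]
2. E_y = 8  [EB · DA = -141/20 ∩ EA · DC = -3/2]
   → E = (33/4, 8)

E = (33/4, 8)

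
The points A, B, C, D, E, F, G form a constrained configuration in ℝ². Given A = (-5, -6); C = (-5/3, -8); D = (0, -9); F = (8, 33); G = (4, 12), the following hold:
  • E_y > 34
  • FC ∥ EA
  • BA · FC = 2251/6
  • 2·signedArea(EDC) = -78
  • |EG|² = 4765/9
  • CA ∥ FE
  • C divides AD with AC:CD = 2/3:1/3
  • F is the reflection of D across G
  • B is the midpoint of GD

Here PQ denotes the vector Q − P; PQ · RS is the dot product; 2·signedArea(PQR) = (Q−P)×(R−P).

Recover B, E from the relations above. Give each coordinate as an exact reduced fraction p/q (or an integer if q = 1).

B = (2, 3/2)
E = (14/3, 35)

1. B_x = 2  [B is the midpoint of GD]
2. B_y = 3/2  [B is the midpoint of GD]
   → B = (2, 3/2)
3. E_x = 14/3  [FC ∥ EA ∩ CA ∥ FE]
4. E_y = 35  [FC ∥ EA ∩ CA ∥ FE]
   → E = (14/3, 35)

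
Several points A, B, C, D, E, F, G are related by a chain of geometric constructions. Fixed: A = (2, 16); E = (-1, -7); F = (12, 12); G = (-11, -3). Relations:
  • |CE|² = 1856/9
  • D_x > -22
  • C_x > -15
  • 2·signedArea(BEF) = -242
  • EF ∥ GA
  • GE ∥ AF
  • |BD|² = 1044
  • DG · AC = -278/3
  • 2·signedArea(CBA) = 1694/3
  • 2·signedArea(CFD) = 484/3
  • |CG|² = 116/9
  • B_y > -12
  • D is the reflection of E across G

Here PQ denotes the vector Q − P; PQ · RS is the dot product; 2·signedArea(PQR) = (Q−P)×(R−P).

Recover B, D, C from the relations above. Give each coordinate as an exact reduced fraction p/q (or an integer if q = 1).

B = (9, -11)
C = (-43/3, -5/3)
D = (-21, 1)

1. D_x = -21  [D is the reflection of E across G]
2. D_y = 1  [D is the reflection of E across G]
   → D = (-21, 1)
3. C_x = -43/3  [DG · AC = -278/3 ∩ 2·signedArea(CFD) = 484/3]
4. C_y = -5/3  [DG · AC = -278/3 ∩ 2·signedArea(CFD) = 484/3]
   → C = (-43/3, -5/3)
5. B_x = 9  [2·signedArea(BEF) = -242 ∩ 2·signedArea(CBA) = 1694/3]
6. B_y = -11  [2·signedArea(BEF) = -242 ∩ 2·signedArea(CBA) = 1694/3]
   → B = (9, -11)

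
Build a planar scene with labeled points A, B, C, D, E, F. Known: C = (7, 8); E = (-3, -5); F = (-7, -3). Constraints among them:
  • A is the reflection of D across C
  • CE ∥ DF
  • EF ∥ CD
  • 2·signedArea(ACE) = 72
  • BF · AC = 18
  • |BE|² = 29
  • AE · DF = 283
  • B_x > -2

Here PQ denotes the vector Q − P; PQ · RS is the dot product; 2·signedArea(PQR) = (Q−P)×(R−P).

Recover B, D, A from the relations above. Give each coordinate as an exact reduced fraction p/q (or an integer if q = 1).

1. D_x = 3  [CE ∥ DF ∩ EF ∥ CD]
2. D_y = 10  [CE ∥ DF ∩ EF ∥ CD]
   → D = (3, 10)
3. A_x = 11  [A is the reflection of D across C]
4. A_y = 6  [A is the reflection of D across C]
   → A = (11, 6)
5. B_x = -1  [line 4·x + -2·y + 4 = 0 ∩ |BE|² = 29]
6. B_y = 0  [line 4·x + -2·y + 4 = 0 ∩ |BE|² = 29]
   → B = (-1, 0)

A = (11, 6)
B = (-1, 0)
D = (3, 10)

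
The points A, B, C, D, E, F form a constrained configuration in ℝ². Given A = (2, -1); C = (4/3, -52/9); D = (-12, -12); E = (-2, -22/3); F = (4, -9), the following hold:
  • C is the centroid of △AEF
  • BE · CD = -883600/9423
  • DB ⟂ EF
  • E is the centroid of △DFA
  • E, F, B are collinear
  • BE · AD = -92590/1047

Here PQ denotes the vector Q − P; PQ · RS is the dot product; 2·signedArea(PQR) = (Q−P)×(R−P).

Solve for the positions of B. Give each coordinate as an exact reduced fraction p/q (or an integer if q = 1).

1. B_x = -3518/349  [E, F, B are collinear ∩ DB ⟂ EF]
2. B_y = -1776/349  [E, F, B are collinear ∩ DB ⟂ EF]
   → B = (-3518/349, -1776/349)

B = (-3518/349, -1776/349)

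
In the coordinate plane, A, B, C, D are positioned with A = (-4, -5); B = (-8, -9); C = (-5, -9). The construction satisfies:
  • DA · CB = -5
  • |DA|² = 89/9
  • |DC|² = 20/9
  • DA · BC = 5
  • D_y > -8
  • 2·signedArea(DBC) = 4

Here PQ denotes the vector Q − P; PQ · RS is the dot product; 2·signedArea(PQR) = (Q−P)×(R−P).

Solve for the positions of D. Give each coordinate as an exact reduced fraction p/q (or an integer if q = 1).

D = (-17/3, -23/3)

1. D_x = -17/3  [DA · CB = -5 ∩ 2·signedArea(DBC) = 4]
2. D_y = -23/3  [DA · CB = -5 ∩ 2·signedArea(DBC) = 4]
   → D = (-17/3, -23/3)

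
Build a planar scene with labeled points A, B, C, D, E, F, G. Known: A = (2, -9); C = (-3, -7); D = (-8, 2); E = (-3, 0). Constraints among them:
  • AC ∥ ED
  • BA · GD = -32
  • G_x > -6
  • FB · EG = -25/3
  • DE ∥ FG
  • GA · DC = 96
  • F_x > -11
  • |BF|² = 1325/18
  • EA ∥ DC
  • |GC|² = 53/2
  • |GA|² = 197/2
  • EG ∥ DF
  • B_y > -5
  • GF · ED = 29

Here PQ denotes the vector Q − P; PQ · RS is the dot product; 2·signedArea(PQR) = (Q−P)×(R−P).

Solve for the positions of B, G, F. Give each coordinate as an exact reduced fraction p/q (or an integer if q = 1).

1. G_x = -11/2  [line -5·x + 9·y + -5 = 0 ∩ |GC|² = 53/2]
2. G_y = -5/2  [line -5·x + 9·y + -5 = 0 ∩ |GC|² = 53/2]
   → G = (-11/2, -5/2)
3. F_x = -21/2  [GF · ED = 29 ∩ DE ∥ FG]
4. F_y = -1/2  [GF · ED = 29 ∩ DE ∥ FG]
   → F = (-21/2, -1/2)
5. B_x = -3  [BA · GD = -32 ∩ FB · EG = -25/3]
6. B_y = -14/3  [BA · GD = -32 ∩ FB · EG = -25/3]
   → B = (-3, -14/3)

B = (-3, -14/3)
F = (-21/2, -1/2)
G = (-11/2, -5/2)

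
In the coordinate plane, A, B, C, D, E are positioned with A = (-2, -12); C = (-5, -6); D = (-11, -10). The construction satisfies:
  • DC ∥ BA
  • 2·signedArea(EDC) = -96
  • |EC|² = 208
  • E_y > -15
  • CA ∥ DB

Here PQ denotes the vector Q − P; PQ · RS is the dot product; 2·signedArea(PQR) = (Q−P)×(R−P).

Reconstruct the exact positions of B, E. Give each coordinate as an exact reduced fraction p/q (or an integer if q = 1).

1. B_x = -8  [DC ∥ BA ∩ CA ∥ DB]
2. B_y = -16  [DC ∥ BA ∩ CA ∥ DB]
   → B = (-8, -16)
3. E_x = 7  [line -4·x + 6·y + 112 = 0 ∩ |EC|² = 208]
4. E_y = -14  [line -4·x + 6·y + 112 = 0 ∩ |EC|² = 208]
   → E = (7, -14)

B = (-8, -16)
E = (7, -14)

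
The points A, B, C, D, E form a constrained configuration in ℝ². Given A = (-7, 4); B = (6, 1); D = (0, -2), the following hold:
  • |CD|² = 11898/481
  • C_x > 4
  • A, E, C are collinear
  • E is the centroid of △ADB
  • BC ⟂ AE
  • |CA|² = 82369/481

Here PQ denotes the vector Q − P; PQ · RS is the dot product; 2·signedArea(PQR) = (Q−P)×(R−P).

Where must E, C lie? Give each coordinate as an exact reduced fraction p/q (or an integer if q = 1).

C = (2373/481, -659/481)
E = (-1/3, 1)

1. E_x = -1/3  [E is the centroid of △ADB]
2. E_y = 1  [E is the centroid of △ADB]
   → E = (-1/3, 1)
3. C_x = 2373/481  [A, E, C are collinear ∩ BC ⟂ AE]
4. C_y = -659/481  [A, E, C are collinear ∩ BC ⟂ AE]
   → C = (2373/481, -659/481)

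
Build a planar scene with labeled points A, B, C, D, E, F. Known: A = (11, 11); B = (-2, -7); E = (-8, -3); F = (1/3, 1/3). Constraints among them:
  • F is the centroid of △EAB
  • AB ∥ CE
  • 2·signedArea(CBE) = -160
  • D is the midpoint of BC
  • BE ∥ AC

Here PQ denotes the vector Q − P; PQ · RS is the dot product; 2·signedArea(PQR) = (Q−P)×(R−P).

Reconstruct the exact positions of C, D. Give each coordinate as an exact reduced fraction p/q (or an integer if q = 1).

1. C_x = 5  [AB ∥ CE ∩ BE ∥ AC]
2. C_y = 15  [AB ∥ CE ∩ BE ∥ AC]
   → C = (5, 15)
3. D_x = 3/2  [D is the midpoint of BC]
4. D_y = 4  [D is the midpoint of BC]
   → D = (3/2, 4)

C = (5, 15)
D = (3/2, 4)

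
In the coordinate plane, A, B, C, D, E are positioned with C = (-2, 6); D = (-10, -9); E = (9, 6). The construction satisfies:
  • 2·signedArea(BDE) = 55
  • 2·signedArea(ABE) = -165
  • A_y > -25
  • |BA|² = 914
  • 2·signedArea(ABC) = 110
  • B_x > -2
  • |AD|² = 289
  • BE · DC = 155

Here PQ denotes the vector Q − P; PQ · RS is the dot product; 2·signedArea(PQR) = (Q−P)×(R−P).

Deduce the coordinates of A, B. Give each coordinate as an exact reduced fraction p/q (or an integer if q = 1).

A = (-18, -24)
B = (-1, 1)

1. B_x = -1  [2·signedArea(BDE) = 55 ∩ BE · DC = 155]
2. B_y = 1  [2·signedArea(BDE) = 55 ∩ BE · DC = 155]
   → B = (-1, 1)
3. A_x = -18  [2·signedArea(ABC) = 110 ∩ 2·signedArea(ABE) = -165]
4. A_y = -24  [2·signedArea(ABC) = 110 ∩ 2·signedArea(ABE) = -165]
   → A = (-18, -24)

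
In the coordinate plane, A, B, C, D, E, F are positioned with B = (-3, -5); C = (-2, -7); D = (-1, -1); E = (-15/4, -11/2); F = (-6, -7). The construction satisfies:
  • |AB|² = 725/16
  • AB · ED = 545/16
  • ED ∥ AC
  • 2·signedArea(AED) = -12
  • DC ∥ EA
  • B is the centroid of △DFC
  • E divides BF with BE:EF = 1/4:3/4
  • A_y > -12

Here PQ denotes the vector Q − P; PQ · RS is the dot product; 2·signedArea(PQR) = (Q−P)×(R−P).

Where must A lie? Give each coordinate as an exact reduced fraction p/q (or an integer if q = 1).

A = (-19/4, -23/2)

1. A_x = -19/4  [ED ∥ AC ∩ DC ∥ EA]
2. A_y = -23/2  [ED ∥ AC ∩ DC ∥ EA]
   → A = (-19/4, -23/2)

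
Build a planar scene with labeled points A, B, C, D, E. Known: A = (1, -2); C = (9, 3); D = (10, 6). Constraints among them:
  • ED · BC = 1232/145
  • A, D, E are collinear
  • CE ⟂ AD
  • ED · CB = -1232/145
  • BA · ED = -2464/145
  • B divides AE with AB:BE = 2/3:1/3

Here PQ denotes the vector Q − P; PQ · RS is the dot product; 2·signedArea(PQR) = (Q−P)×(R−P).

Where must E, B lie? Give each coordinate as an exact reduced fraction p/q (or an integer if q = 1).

1. E_x = 1153/145  [A, D, E are collinear ∩ CE ⟂ AD]
2. E_y = 606/145  [A, D, E are collinear ∩ CE ⟂ AD]
   → E = (1153/145, 606/145)
3. B_x = 817/145  [B divides AE with AB:BE = 2/3:1/3]
4. B_y = 922/435  [B divides AE with AB:BE = 2/3:1/3]
   → B = (817/145, 922/435)

B = (817/145, 922/435)
E = (1153/145, 606/145)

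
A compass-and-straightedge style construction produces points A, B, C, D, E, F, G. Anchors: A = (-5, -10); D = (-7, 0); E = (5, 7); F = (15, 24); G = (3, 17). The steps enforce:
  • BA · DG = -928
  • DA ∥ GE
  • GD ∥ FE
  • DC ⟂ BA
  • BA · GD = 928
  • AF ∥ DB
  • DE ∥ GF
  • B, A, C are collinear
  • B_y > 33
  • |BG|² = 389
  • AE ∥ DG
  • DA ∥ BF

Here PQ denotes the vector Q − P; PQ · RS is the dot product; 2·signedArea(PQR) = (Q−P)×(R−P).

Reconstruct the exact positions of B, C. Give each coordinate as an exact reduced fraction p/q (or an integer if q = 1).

1. B_x = 13  [DA ∥ BF ∩ AF ∥ DB]
2. B_y = 34  [DA ∥ BF ∩ AF ∥ DB]
   → B = (13, 34)
3. C_x = -1007/565  [B, A, C are collinear ∩ DC ⟂ BA]
4. C_y = -1206/565  [B, A, C are collinear ∩ DC ⟂ BA]
   → C = (-1007/565, -1206/565)

B = (13, 34)
C = (-1007/565, -1206/565)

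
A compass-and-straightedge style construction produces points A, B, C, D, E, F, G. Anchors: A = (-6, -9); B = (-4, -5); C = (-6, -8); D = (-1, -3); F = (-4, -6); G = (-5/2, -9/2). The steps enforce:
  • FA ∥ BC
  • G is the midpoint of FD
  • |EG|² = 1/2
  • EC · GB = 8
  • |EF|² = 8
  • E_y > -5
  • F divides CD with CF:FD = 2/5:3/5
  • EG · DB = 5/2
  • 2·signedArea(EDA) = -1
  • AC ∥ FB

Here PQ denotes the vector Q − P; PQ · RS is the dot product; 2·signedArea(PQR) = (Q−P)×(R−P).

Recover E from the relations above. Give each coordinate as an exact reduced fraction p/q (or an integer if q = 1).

E = (-2, -4)

1. E_x = -2  [EC · GB = 8 ∩ EG · DB = 5/2]
2. E_y = -4  [EC · GB = 8 ∩ EG · DB = 5/2]
   → E = (-2, -4)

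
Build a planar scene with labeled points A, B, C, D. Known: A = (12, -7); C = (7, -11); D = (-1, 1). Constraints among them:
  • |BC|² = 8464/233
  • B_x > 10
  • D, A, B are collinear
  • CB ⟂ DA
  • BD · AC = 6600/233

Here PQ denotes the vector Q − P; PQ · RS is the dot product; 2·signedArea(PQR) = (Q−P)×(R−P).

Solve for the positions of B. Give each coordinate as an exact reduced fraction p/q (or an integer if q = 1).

1. B_x = 2367/233  [D, A, B are collinear ∩ CB ⟂ DA]
2. B_y = -1367/233  [D, A, B are collinear ∩ CB ⟂ DA]
   → B = (2367/233, -1367/233)

B = (2367/233, -1367/233)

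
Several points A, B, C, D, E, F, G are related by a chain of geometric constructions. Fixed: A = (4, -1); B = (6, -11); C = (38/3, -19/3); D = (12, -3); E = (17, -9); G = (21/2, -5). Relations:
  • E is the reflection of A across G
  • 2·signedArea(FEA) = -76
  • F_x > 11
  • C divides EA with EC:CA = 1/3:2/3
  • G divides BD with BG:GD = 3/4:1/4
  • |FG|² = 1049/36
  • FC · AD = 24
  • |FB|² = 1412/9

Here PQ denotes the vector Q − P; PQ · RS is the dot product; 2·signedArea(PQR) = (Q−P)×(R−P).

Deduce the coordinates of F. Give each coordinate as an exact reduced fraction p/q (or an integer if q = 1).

F = (34/3, 1/3)

1. F_x = 34/3  [2·signedArea(FEA) = -76 ∩ FC · AD = 24]
2. F_y = 1/3  [2·signedArea(FEA) = -76 ∩ FC · AD = 24]
   → F = (34/3, 1/3)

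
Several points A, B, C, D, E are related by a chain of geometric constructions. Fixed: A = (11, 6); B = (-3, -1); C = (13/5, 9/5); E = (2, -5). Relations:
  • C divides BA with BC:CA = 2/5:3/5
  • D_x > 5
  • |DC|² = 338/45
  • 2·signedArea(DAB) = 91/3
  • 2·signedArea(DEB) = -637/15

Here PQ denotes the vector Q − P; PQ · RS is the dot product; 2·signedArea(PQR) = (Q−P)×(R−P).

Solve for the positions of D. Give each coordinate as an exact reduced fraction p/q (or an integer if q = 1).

D = (26/5, 14/15)

1. D_x = 26/5  [2·signedArea(DEB) = -637/15 ∩ 2·signedArea(DAB) = 91/3]
2. D_y = 14/15  [2·signedArea(DEB) = -637/15 ∩ 2·signedArea(DAB) = 91/3]
   → D = (26/5, 14/15)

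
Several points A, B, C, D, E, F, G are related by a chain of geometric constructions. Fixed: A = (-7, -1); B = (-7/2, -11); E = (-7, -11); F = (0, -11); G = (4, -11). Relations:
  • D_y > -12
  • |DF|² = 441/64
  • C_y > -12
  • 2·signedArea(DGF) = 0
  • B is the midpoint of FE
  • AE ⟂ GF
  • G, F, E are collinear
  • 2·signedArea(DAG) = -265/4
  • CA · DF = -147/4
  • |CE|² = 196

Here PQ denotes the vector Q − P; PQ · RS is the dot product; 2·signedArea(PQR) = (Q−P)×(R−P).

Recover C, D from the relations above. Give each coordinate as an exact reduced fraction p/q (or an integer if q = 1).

1. D_x = -21/8  [2·signedArea(DGF) = 0 ∩ 2·signedArea(DAG) = -265/4]
2. D_y = -11  [2·signedArea(DGF) = 0 ∩ 2·signedArea(DAG) = -265/4]
   → D = (-21/8, -11)
3. C_x = 7  [CA · DF = -147/4]
4. C_y = -11  [|CE|² = 196]
   → C = (7, -11)

C = (7, -11)
D = (-21/8, -11)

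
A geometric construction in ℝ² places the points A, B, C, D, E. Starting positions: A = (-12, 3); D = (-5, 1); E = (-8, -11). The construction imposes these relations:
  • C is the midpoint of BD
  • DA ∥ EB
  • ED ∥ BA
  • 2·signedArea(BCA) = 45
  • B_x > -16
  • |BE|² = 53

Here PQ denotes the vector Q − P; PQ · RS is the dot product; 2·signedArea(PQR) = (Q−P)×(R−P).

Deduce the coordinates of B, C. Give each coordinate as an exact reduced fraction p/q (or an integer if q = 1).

1. B_x = -15  [ED ∥ BA ∩ DA ∥ EB]
2. B_y = -9  [ED ∥ BA ∩ DA ∥ EB]
   → B = (-15, -9)
3. C_x = -10  [C is the midpoint of BD]
4. C_y = -4  [C is the midpoint of BD]
   → C = (-10, -4)

B = (-15, -9)
C = (-10, -4)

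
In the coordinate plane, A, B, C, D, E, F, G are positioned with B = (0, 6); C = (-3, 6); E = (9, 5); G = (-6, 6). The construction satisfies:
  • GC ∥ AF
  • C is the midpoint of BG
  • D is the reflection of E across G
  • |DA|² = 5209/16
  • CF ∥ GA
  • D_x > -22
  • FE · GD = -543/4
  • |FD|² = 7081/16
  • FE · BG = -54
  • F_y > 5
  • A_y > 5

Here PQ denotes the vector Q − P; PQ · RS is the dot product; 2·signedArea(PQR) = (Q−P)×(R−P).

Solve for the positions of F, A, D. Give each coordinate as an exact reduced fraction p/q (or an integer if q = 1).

A = (-3, 23/4)
D = (-21, 7)
F = (0, 23/4)

1. F_x = 0  [FE · BG = -54]
2. D_x = -21  [D is the reflection of E across G]
3. D_y = 7  [D is the reflection of E across G]
   → D = (-21, 7)
4. F_x = 0  [FE · GD = -543/4 ∩ FE · BG = -54]
5. F_y = 23/4  [FE · GD = -543/4 ∩ FE · BG = -54]
   → F = (0, 23/4)
6. A_x = -3  [GC ∥ AF ∩ CF ∥ GA]
7. A_y = 23/4  [GC ∥ AF ∩ CF ∥ GA]
   → A = (-3, 23/4)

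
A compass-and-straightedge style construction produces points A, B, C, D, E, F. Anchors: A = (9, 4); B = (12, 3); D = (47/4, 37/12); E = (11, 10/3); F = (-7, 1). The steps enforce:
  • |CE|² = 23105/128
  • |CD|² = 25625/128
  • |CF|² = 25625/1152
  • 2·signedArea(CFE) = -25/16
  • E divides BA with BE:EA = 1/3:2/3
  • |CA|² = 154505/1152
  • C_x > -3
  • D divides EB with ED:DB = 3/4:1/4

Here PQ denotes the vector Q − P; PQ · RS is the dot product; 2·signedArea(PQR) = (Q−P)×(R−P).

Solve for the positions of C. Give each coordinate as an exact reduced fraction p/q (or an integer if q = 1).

1. C_x = -37/16  [line -7/3·x + 18·y + -1573/48 = 0 ∩ |CF|² = 25625/1152]
2. C_y = 73/48  [line -7/3·x + 18·y + -1573/48 = 0 ∩ |CF|² = 25625/1152]
   → C = (-37/16, 73/48)

C = (-37/16, 73/48)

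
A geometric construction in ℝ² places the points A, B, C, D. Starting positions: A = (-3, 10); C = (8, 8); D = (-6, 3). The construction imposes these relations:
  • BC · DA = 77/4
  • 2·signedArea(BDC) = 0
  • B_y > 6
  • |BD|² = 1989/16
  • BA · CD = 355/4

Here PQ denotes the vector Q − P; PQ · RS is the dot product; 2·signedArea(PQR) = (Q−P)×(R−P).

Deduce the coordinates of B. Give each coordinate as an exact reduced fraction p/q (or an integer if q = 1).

B = (9/2, 27/4)

1. B_x = 9/2  [2·signedArea(BDC) = 0 ∩ BC · DA = 77/4]
2. B_y = 27/4  [2·signedArea(BDC) = 0 ∩ BC · DA = 77/4]
   → B = (9/2, 27/4)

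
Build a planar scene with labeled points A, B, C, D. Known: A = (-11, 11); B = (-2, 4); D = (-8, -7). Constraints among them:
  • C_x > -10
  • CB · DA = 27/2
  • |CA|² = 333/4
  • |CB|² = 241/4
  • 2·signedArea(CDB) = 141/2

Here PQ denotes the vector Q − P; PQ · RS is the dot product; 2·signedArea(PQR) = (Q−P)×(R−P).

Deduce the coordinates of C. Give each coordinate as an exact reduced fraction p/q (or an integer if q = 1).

1. C_x = -19/2  [2·signedArea(CDB) = 141/2 ∩ CB · DA = 27/2]
2. C_y = 2  [2·signedArea(CDB) = 141/2 ∩ CB · DA = 27/2]
   → C = (-19/2, 2)

C = (-19/2, 2)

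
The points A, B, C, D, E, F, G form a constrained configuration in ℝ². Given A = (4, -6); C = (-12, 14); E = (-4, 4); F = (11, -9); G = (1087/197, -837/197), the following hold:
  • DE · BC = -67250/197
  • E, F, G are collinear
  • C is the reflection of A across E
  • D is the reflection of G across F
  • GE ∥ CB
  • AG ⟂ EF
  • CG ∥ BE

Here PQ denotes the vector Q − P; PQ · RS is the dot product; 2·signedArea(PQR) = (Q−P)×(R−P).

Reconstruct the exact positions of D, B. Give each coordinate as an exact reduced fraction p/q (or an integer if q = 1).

B = (-4239/197, 4383/197)
D = (3247/197, -2709/197)

1. D_x = 3247/197  [D is the reflection of G across F]
2. D_y = -2709/197  [D is the reflection of G across F]
   → D = (3247/197, -2709/197)
3. B_x = -4239/197  [CG ∥ BE ∩ GE ∥ CB]
4. B_y = 4383/197  [CG ∥ BE ∩ GE ∥ CB]
   → B = (-4239/197, 4383/197)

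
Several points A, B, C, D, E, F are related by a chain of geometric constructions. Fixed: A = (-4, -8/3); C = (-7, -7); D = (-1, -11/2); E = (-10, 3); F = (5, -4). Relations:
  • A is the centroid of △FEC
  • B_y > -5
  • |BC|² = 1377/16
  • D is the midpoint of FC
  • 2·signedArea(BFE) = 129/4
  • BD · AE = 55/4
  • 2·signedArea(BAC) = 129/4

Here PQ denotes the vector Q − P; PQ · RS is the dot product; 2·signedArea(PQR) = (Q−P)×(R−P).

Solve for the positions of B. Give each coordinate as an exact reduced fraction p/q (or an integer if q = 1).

1. B_x = 2  [BD · AE = 55/4 ∩ 2·signedArea(BAC) = 129/4]
2. B_y = -19/4  [BD · AE = 55/4 ∩ 2·signedArea(BAC) = 129/4]
   → B = (2, -19/4)

B = (2, -19/4)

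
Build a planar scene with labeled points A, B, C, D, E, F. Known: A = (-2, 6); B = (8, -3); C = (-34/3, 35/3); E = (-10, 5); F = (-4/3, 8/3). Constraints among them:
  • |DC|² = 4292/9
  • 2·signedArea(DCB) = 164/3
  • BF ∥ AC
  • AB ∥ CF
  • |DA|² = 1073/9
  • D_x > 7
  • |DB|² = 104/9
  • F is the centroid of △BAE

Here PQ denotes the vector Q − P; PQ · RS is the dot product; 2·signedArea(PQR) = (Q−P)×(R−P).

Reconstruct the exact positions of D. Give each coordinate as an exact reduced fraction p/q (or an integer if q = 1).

1. D_x = 22/3  [line 44/3·x + 58/3·y + -114 = 0 ∩ |DC|² = 4292/9]
2. D_y = 1/3  [line 44/3·x + 58/3·y + -114 = 0 ∩ |DC|² = 4292/9]
   → D = (22/3, 1/3)

D = (22/3, 1/3)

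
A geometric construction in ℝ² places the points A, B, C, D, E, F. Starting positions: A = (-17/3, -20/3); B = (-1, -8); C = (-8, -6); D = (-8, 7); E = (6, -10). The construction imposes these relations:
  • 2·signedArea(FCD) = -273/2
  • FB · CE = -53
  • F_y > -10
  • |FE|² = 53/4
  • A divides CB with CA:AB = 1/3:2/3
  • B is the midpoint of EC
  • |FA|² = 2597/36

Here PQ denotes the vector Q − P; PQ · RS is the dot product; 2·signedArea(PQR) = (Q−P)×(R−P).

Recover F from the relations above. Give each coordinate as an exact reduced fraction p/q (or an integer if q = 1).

F = (5/2, -9)

1. F_x = 5/2  [2·signedArea(FCD) = -273/2 ∩ FB · CE = -53]
2. F_y = -9  [2·signedArea(FCD) = -273/2 ∩ FB · CE = -53]
   → F = (5/2, -9)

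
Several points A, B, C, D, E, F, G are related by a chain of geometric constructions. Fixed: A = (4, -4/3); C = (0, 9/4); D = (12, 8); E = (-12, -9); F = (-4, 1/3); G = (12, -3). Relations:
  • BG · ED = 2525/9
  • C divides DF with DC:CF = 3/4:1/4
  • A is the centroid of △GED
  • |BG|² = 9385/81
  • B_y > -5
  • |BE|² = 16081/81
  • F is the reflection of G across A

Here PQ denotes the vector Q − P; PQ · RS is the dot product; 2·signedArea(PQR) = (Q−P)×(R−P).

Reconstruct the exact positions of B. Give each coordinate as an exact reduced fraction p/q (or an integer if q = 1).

1. B_x = 4/3  [line -24·x + -17·y + -392/9 = 0 ∩ |BG|² = 9385/81]
2. B_y = -40/9  [line -24·x + -17·y + -392/9 = 0 ∩ |BG|² = 9385/81]
   → B = (4/3, -40/9)

B = (4/3, -40/9)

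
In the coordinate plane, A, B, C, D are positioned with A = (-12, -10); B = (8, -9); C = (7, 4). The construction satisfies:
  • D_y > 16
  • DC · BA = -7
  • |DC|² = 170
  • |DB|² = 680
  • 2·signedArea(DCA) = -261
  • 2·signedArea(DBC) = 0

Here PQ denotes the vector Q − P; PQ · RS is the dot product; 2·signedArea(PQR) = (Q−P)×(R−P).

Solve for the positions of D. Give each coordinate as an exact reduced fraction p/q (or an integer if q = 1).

1. D_x = 6  [2·signedArea(DBC) = 0 ∩ 2·signedArea(DCA) = -261]
2. D_y = 17  [2·signedArea(DBC) = 0 ∩ 2·signedArea(DCA) = -261]
   → D = (6, 17)

D = (6, 17)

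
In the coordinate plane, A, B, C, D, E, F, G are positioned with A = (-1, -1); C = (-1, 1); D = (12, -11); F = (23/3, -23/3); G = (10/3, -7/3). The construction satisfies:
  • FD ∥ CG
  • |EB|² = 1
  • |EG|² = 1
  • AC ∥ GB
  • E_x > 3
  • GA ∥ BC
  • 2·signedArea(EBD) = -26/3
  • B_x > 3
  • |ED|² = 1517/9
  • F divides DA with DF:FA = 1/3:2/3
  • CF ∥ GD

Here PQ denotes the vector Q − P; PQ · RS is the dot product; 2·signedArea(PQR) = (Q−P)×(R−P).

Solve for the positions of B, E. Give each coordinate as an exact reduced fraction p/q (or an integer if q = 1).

B = (10/3, -1/3)
E = (10/3, -4/3)

1. B_x = 10/3  [GA ∥ BC ∩ AC ∥ GB]
2. B_y = -1/3  [GA ∥ BC ∩ AC ∥ GB]
   → B = (10/3, -1/3)
3. E_x = 10/3  [line 32/3·x + 26/3·y + -24 = 0 ∩ |EB|² = 1]
4. E_y = -4/3  [line 32/3·x + 26/3·y + -24 = 0 ∩ |EB|² = 1]
   → E = (10/3, -4/3)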